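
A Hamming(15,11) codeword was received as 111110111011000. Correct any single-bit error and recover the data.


Syndrome = 0: no error detected

Data: 11011011000 (no errors)


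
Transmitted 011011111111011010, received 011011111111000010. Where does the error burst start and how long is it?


XOR: 000000000000011000

Burst at position 13, length 2


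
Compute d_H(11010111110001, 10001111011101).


XOR: 01011000101100
Count of 1s: 6

6


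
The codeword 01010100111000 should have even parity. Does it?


Number of 1s: 6

Yes, parity is correct (6 ones)


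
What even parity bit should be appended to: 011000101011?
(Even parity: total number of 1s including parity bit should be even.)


Number of 1s in data: 6
Parity bit: 0

0


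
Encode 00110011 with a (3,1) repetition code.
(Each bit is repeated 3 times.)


Each bit -> 3 copies

000000111111000000111111


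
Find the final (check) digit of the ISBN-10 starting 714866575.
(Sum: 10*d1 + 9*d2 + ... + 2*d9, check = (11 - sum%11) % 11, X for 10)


Weighted sum: 284
284 mod 11 = 9

Check digit: 2


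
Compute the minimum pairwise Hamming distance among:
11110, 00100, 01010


Comparing all pairs, minimum distance: 2
Can detect 1 errors, correct 0 errors

2


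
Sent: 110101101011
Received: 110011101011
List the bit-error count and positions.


XOR: 000110000000

2 error(s) at position(s): 3, 4


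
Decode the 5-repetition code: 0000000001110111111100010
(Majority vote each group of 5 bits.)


Groups: 00000, 00001, 11011, 11111, 00010
Majority votes: 00110

00110


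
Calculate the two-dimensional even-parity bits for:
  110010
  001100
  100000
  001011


Row parities: 1011
Column parities: 010101

Row P: 1011, Col P: 010101, Corner: 1


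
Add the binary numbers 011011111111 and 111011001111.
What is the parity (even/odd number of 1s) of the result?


011011111111 = 1791
111011001111 = 3791
Sum = 5582 = 1010111001110
1s count = 8

even parity (8 ones in 1010111001110)


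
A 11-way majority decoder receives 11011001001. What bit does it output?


Ones: 6 out of 11
Threshold: 6

1 (6/11 voted 1)


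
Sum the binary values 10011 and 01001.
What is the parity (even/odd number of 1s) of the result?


10011 = 19
01001 = 9
Sum = 28 = 11100
1s count = 3

odd parity (3 ones in 11100)


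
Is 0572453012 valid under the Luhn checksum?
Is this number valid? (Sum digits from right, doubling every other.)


Luhn sum = 35
35 mod 10 = 5

Invalid (Luhn sum mod 10 = 5)


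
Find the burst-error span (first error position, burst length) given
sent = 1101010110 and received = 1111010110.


XOR: 0010000000

Burst at position 2, length 1


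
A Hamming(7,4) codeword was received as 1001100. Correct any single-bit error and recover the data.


Syndrome = 0: no error detected

Data: 0100 (no errors)


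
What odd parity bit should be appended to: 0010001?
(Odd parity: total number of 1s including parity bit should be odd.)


Number of 1s in data: 2
Parity bit: 1

1


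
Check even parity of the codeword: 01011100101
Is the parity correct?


Number of 1s: 6

Yes, parity is correct (6 ones)


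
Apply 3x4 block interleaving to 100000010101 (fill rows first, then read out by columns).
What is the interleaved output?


Matrix:
  1000
  0001
  0101
Read columns: 100001000011

100001000011


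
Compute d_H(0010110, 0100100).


XOR: 0110010
Count of 1s: 3

3


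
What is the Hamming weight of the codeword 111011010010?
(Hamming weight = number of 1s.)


Counting 1s in 111011010010

7


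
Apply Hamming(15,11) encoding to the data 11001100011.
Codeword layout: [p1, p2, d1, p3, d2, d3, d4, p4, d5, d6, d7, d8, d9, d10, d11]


Parity bits: p1=0, p2=0, p3=1, p4=0

001110001100011


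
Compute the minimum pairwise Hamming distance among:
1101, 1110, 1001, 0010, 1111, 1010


Comparing all pairs, minimum distance: 1
Can detect 0 errors, correct 0 errors

1


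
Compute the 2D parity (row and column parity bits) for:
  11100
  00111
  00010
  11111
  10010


Row parities: 11110
Column parities: 10100

Row P: 11110, Col P: 10100, Corner: 0


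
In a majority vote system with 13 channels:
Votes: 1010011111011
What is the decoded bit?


Ones: 9 out of 13
Threshold: 7

1 (9/13 voted 1)


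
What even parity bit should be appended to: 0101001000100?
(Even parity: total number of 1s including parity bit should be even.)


Number of 1s in data: 4
Parity bit: 0

0


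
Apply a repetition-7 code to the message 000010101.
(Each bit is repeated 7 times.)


Each bit -> 7 copies

000000000000000000000000000011111110000000111111100000001111111


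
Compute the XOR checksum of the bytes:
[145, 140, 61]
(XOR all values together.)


XOR chain: 145 ^ 140 ^ 61 = 32

32


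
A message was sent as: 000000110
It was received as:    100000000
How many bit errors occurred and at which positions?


XOR: 100000110

3 error(s) at position(s): 0, 6, 7


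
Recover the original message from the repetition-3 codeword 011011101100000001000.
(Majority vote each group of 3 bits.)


Groups: 011, 011, 101, 100, 000, 001, 000
Majority votes: 1110000

1110000


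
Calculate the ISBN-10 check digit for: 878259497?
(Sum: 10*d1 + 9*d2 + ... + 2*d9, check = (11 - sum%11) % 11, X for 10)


Weighted sum: 353
353 mod 11 = 1

Check digit: X


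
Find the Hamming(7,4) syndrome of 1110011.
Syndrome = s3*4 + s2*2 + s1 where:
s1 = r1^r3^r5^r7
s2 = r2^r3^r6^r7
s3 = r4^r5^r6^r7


s1=1, s2=0, s3=0

Syndrome = 1 (error at position 1)


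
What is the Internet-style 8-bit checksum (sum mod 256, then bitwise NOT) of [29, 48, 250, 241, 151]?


Sum = 719 mod 256 = 207
Complement = 48

48


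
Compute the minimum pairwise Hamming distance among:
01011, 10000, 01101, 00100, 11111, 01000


Comparing all pairs, minimum distance: 2
Can detect 1 errors, correct 0 errors

2


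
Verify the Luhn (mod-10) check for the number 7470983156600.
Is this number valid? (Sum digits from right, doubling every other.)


Luhn sum = 57
57 mod 10 = 7

Invalid (Luhn sum mod 10 = 7)


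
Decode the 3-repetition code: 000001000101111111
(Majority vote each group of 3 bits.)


Groups: 000, 001, 000, 101, 111, 111
Majority votes: 000111

000111


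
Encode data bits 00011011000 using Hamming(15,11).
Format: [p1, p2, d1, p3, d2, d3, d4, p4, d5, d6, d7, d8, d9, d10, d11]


Parity bits: p1=1, p2=0, p3=0, p4=1

100000111011000


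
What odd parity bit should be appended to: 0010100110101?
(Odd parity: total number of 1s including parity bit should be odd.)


Number of 1s in data: 6
Parity bit: 1

1


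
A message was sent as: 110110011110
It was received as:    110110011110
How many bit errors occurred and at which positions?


XOR: 000000000000

0 errors (received matches sent)


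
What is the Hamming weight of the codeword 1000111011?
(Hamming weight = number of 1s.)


Counting 1s in 1000111011

6


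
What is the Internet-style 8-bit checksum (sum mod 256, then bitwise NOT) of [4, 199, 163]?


Sum = 366 mod 256 = 110
Complement = 145

145


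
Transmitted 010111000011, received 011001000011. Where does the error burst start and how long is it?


XOR: 001110000000

Burst at position 2, length 3


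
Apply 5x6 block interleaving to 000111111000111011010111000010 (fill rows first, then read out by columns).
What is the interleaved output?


Matrix:
  000111
  111000
  111011
  010111
  000010
Read columns: 011000111001100100101011110110

011000111001100100101011110110


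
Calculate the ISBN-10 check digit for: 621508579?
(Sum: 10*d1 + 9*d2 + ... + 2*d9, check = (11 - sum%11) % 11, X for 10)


Weighted sum: 220
220 mod 11 = 0

Check digit: 0


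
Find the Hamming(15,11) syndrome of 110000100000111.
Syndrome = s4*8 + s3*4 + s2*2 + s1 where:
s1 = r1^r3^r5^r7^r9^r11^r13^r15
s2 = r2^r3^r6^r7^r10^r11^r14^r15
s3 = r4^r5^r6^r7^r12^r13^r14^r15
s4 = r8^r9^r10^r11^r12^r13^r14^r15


s1=0, s2=0, s3=0, s4=1

Syndrome = 8 (error at position 8)


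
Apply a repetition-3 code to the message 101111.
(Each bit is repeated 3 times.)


Each bit -> 3 copies

111000111111111111


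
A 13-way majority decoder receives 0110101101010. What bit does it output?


Ones: 7 out of 13
Threshold: 7

1 (7/13 voted 1)


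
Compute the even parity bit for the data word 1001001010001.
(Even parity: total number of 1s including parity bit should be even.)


Number of 1s in data: 5
Parity bit: 1

1


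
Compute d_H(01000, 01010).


XOR: 00010
Count of 1s: 1

1


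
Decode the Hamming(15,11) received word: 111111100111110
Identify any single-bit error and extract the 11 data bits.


Syndrome = 14: error at position 14

Data: 11110111100 (corrected bit 14)


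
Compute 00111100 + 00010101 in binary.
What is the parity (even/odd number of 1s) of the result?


00111100 = 60
00010101 = 21
Sum = 81 = 1010001
1s count = 3

odd parity (3 ones in 1010001)


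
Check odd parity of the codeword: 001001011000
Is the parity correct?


Number of 1s: 4

No, parity error (4 ones)


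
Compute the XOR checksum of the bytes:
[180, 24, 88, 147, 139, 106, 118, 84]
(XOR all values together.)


XOR chain: 180 ^ 24 ^ 88 ^ 147 ^ 139 ^ 106 ^ 118 ^ 84 = 164

164


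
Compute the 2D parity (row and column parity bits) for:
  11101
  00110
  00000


Row parities: 000
Column parities: 11011

Row P: 000, Col P: 11011, Corner: 0


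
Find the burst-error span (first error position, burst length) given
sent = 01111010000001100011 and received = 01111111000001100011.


XOR: 00000101000000000000

Burst at position 5, length 3


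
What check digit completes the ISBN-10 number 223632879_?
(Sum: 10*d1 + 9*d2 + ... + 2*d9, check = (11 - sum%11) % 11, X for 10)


Weighted sum: 203
203 mod 11 = 5

Check digit: 6


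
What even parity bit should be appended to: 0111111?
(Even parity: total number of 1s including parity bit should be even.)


Number of 1s in data: 6
Parity bit: 0

0


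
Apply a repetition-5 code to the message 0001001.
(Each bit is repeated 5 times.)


Each bit -> 5 copies

00000000000000011111000000000011111


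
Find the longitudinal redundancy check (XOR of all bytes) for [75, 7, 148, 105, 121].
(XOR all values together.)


XOR chain: 75 ^ 7 ^ 148 ^ 105 ^ 121 = 200

200


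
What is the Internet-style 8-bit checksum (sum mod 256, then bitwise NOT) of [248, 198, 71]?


Sum = 517 mod 256 = 5
Complement = 250

250


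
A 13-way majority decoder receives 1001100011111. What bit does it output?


Ones: 8 out of 13
Threshold: 7

1 (8/13 voted 1)


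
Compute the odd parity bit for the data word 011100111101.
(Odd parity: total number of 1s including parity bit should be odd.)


Number of 1s in data: 8
Parity bit: 1

1


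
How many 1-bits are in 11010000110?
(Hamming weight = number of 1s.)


Counting 1s in 11010000110

5


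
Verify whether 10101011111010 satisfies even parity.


Number of 1s: 9

No, parity error (9 ones)


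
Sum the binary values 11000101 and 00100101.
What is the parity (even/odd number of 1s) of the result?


11000101 = 197
00100101 = 37
Sum = 234 = 11101010
1s count = 5

odd parity (5 ones in 11101010)


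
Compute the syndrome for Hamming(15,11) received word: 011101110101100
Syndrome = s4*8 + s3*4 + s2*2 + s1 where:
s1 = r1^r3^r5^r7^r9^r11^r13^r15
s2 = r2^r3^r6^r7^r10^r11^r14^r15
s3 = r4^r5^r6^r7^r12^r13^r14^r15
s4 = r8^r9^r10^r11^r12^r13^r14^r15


s1=1, s2=1, s3=1, s4=0

Syndrome = 7 (error at position 7)


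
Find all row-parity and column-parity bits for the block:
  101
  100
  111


Row parities: 011
Column parities: 110

Row P: 011, Col P: 110, Corner: 0


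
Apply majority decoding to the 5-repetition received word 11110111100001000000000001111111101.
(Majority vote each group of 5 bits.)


Groups: 11110, 11110, 00010, 00000, 00000, 11111, 11101
Majority votes: 1100011

1100011


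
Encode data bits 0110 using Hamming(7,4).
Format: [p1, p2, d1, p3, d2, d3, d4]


Parity bits: p1=1, p2=1, p3=0

1100110


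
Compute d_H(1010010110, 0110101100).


XOR: 1100111010
Count of 1s: 6

6


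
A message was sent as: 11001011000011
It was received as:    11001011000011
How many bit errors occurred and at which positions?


XOR: 00000000000000

0 errors (received matches sent)


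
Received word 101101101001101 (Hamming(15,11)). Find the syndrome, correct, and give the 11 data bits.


Syndrome = 0: no error detected

Data: 10111001101 (no errors)


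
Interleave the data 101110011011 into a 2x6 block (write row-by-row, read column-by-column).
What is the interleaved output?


Matrix:
  101110
  011011
Read columns: 100111101101

100111101101


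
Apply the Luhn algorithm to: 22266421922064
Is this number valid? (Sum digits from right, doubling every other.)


Luhn sum = 50
50 mod 10 = 0

Valid (Luhn sum mod 10 = 0)


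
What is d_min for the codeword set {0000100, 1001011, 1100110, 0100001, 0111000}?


Comparing all pairs, minimum distance: 3
Can detect 2 errors, correct 1 errors

3


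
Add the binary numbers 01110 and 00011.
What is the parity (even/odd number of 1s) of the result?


01110 = 14
00011 = 3
Sum = 17 = 10001
1s count = 2

even parity (2 ones in 10001)


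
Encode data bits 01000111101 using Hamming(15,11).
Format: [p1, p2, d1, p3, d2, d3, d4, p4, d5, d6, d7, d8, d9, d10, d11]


Parity bits: p1=0, p2=1, p3=0, p4=1

010010010111101


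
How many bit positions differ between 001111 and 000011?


XOR: 001100
Count of 1s: 2

2


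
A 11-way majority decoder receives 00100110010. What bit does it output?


Ones: 4 out of 11
Threshold: 6

0 (4/11 voted 1)


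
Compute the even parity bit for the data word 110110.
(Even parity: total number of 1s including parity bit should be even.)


Number of 1s in data: 4
Parity bit: 0

0


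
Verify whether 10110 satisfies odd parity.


Number of 1s: 3

Yes, parity is correct (3 ones)


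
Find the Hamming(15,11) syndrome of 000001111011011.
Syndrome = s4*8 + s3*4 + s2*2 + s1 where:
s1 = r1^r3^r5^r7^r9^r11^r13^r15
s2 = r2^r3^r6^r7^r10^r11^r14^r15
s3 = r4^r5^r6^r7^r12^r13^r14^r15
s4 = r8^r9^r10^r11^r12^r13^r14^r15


s1=0, s2=1, s3=1, s4=0

Syndrome = 6 (error at position 6)


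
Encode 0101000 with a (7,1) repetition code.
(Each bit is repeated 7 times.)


Each bit -> 7 copies

0000000111111100000001111111000000000000000000000


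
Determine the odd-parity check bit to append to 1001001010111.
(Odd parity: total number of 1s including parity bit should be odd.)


Number of 1s in data: 7
Parity bit: 0

0


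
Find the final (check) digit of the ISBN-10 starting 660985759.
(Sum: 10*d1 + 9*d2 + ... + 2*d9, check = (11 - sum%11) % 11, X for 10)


Weighted sum: 311
311 mod 11 = 3

Check digit: 8


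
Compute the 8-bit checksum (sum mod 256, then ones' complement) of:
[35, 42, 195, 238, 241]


Sum = 751 mod 256 = 239
Complement = 16

16


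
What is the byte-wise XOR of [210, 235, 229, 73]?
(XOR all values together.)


XOR chain: 210 ^ 235 ^ 229 ^ 73 = 149

149


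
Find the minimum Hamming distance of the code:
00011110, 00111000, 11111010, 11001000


Comparing all pairs, minimum distance: 3
Can detect 2 errors, correct 1 errors

3


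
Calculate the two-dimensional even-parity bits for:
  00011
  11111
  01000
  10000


Row parities: 0111
Column parities: 00100

Row P: 0111, Col P: 00100, Corner: 1


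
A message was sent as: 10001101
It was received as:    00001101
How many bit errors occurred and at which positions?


XOR: 10000000

1 error(s) at position(s): 0


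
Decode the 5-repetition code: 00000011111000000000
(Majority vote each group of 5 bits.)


Groups: 00000, 01111, 10000, 00000
Majority votes: 0100

0100


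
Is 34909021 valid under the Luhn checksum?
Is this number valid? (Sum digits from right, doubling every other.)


Luhn sum = 33
33 mod 10 = 3

Invalid (Luhn sum mod 10 = 3)


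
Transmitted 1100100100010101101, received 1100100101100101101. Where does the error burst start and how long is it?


XOR: 0000000001110000000

Burst at position 9, length 3


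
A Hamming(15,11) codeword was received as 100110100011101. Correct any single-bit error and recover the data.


Syndrome = 2: error at position 2

Data: 01010011101 (corrected bit 2)


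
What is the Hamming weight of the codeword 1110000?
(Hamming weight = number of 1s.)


Counting 1s in 1110000

3


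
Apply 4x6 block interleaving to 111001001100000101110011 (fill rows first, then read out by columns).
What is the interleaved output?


Matrix:
  111001
  001100
  000101
  110011
Read columns: 100110011100011000011011

100110011100011000011011


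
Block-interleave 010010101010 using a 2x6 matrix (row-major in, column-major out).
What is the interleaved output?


Matrix:
  010010
  101010
Read columns: 011001001100

011001001100


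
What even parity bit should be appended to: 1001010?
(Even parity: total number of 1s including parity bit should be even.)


Number of 1s in data: 3
Parity bit: 1

1


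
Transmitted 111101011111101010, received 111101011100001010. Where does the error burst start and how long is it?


XOR: 000000000011100000

Burst at position 10, length 3


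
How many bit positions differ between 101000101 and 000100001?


XOR: 101100100
Count of 1s: 4

4


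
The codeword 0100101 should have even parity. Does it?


Number of 1s: 3

No, parity error (3 ones)


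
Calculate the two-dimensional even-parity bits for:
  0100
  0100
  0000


Row parities: 110
Column parities: 0000

Row P: 110, Col P: 0000, Corner: 0


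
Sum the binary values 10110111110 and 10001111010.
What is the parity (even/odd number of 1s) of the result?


10110111110 = 1470
10001111010 = 1146
Sum = 2616 = 101000111000
1s count = 5

odd parity (5 ones in 101000111000)


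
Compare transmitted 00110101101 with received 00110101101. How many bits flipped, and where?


XOR: 00000000000

0 errors (received matches sent)


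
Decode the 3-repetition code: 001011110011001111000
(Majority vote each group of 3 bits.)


Groups: 001, 011, 110, 011, 001, 111, 000
Majority votes: 0111010

0111010


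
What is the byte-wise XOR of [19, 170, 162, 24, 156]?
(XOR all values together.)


XOR chain: 19 ^ 170 ^ 162 ^ 24 ^ 156 = 159

159


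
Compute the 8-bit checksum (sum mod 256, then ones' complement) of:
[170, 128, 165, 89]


Sum = 552 mod 256 = 40
Complement = 215

215


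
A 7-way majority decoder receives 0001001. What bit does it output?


Ones: 2 out of 7
Threshold: 4

0 (2/7 voted 1)


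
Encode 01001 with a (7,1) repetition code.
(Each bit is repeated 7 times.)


Each bit -> 7 copies

00000001111111000000000000001111111


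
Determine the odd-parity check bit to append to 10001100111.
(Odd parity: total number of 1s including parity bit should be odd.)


Number of 1s in data: 6
Parity bit: 1

1


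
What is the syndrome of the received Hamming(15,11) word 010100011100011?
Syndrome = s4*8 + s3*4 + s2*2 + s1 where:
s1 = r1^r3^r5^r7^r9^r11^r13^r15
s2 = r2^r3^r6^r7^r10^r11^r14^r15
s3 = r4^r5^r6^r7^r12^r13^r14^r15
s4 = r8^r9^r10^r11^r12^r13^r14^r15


s1=0, s2=0, s3=1, s4=1

Syndrome = 12 (error at position 12)


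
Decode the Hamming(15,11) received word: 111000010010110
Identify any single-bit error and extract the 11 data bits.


Syndrome = 0: no error detected

Data: 10000010110 (no errors)


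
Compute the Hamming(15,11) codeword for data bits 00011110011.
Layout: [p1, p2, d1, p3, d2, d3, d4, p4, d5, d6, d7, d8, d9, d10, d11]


Parity bits: p1=0, p2=1, p3=1, p4=1

010100111110011


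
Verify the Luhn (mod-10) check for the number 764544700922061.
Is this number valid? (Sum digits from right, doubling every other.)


Luhn sum = 53
53 mod 10 = 3

Invalid (Luhn sum mod 10 = 3)


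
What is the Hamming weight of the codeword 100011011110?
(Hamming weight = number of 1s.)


Counting 1s in 100011011110

7


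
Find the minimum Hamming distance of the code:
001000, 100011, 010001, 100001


Comparing all pairs, minimum distance: 1
Can detect 0 errors, correct 0 errors

1


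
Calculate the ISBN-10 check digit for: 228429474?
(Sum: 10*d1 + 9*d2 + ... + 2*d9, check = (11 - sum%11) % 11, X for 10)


Weighted sum: 232
232 mod 11 = 1

Check digit: X


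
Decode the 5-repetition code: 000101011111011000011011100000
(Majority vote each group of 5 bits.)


Groups: 00010, 10111, 11011, 00001, 10111, 00000
Majority votes: 011010

011010


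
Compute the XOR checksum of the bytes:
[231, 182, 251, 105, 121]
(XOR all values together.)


XOR chain: 231 ^ 182 ^ 251 ^ 105 ^ 121 = 186

186


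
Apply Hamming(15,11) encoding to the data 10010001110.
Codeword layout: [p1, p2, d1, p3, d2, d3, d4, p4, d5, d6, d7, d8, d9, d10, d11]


Parity bits: p1=1, p2=1, p3=0, p4=1

111000110001110


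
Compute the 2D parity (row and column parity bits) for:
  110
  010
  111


Row parities: 011
Column parities: 011

Row P: 011, Col P: 011, Corner: 0


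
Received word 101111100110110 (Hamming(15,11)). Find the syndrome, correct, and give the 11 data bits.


Syndrome = 0: no error detected

Data: 11110110110 (no errors)


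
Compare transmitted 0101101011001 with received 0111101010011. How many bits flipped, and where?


XOR: 0010000001010

3 error(s) at position(s): 2, 9, 11


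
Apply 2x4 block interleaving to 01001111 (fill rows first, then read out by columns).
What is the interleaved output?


Matrix:
  0100
  1111
Read columns: 01110101

01110101


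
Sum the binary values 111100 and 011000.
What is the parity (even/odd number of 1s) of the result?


111100 = 60
011000 = 24
Sum = 84 = 1010100
1s count = 3

odd parity (3 ones in 1010100)


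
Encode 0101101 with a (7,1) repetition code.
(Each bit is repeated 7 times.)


Each bit -> 7 copies

0000000111111100000001111111111111100000001111111


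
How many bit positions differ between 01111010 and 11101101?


XOR: 10010111
Count of 1s: 5

5


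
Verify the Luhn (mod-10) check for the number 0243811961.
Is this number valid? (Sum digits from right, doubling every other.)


Luhn sum = 36
36 mod 10 = 6

Invalid (Luhn sum mod 10 = 6)


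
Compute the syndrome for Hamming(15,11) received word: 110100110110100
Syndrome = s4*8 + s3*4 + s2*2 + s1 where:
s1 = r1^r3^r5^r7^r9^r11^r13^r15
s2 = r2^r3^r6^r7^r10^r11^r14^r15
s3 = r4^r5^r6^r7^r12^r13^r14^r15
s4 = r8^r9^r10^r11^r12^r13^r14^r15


s1=0, s2=0, s3=1, s4=0

Syndrome = 4 (error at position 4)


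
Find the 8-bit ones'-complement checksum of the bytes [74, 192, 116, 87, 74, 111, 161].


Sum = 815 mod 256 = 47
Complement = 208

208


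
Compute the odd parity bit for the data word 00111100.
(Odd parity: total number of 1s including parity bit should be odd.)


Number of 1s in data: 4
Parity bit: 1

1


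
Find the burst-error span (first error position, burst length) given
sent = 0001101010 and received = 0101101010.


XOR: 0100000000

Burst at position 1, length 1


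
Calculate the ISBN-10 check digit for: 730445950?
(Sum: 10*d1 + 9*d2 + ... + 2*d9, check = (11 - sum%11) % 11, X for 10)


Weighted sum: 225
225 mod 11 = 5

Check digit: 6


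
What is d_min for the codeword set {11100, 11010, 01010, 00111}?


Comparing all pairs, minimum distance: 1
Can detect 0 errors, correct 0 errors

1


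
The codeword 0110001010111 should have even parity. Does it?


Number of 1s: 7

No, parity error (7 ones)


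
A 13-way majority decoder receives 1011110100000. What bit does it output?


Ones: 6 out of 13
Threshold: 7

0 (6/13 voted 1)


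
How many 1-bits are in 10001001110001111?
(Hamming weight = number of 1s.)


Counting 1s in 10001001110001111

9


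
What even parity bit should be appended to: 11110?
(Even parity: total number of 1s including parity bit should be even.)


Number of 1s in data: 4
Parity bit: 0

0


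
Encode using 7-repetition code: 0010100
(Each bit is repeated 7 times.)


Each bit -> 7 copies

0000000000000011111110000000111111100000000000000


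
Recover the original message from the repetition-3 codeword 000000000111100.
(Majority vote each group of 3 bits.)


Groups: 000, 000, 000, 111, 100
Majority votes: 00010

00010


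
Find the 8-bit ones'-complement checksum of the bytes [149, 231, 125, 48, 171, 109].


Sum = 833 mod 256 = 65
Complement = 190

190


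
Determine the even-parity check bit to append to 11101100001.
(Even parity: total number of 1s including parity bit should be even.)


Number of 1s in data: 6
Parity bit: 0

0


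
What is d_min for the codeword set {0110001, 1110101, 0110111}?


Comparing all pairs, minimum distance: 2
Can detect 1 errors, correct 0 errors

2


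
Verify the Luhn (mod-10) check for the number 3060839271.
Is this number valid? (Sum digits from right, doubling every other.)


Luhn sum = 36
36 mod 10 = 6

Invalid (Luhn sum mod 10 = 6)


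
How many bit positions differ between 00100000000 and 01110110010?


XOR: 01010110010
Count of 1s: 5

5


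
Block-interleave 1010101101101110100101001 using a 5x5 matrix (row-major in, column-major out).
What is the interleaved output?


Matrix:
  10101
  01101
  10111
  01001
  01001
Read columns: 1010001011111000010011111

1010001011111000010011111


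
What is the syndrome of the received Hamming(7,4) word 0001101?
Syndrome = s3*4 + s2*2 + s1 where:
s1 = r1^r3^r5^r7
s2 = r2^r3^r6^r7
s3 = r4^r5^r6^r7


s1=0, s2=1, s3=1

Syndrome = 6 (error at position 6)


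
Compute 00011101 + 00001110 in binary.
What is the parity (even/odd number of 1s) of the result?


00011101 = 29
00001110 = 14
Sum = 43 = 101011
1s count = 4

even parity (4 ones in 101011)


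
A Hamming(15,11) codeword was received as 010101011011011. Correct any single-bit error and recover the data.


Syndrome = 7: error at position 7

Data: 00111011011 (corrected bit 7)


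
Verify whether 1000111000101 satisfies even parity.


Number of 1s: 6

Yes, parity is correct (6 ones)


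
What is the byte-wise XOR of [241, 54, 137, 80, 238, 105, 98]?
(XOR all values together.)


XOR chain: 241 ^ 54 ^ 137 ^ 80 ^ 238 ^ 105 ^ 98 = 251

251


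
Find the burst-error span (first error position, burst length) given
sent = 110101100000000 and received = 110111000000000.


XOR: 000010100000000

Burst at position 4, length 3


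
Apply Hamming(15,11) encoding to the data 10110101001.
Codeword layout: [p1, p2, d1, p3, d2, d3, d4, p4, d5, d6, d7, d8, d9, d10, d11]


Parity bits: p1=1, p2=1, p3=0, p4=1

111001110101001


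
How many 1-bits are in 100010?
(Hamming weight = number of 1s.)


Counting 1s in 100010

2


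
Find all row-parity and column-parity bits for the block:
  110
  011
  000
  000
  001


Row parities: 00001
Column parities: 100

Row P: 00001, Col P: 100, Corner: 1


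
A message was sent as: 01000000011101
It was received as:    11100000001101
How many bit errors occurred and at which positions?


XOR: 10100000010000

3 error(s) at position(s): 0, 2, 9


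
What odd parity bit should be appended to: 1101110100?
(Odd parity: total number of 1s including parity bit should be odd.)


Number of 1s in data: 6
Parity bit: 1

1


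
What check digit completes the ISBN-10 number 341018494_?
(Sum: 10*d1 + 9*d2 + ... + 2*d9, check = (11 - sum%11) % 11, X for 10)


Weighted sum: 171
171 mod 11 = 6

Check digit: 5


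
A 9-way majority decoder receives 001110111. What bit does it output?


Ones: 6 out of 9
Threshold: 5

1 (6/9 voted 1)


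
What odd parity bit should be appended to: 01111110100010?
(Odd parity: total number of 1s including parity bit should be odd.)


Number of 1s in data: 8
Parity bit: 1

1


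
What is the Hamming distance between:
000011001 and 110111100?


XOR: 110100101
Count of 1s: 5

5


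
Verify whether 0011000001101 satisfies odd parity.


Number of 1s: 5

Yes, parity is correct (5 ones)


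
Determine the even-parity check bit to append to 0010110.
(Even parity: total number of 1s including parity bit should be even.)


Number of 1s in data: 3
Parity bit: 1

1


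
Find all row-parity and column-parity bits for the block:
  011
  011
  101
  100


Row parities: 0001
Column parities: 001

Row P: 0001, Col P: 001, Corner: 1


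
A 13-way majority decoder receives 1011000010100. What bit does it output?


Ones: 5 out of 13
Threshold: 7

0 (5/13 voted 1)


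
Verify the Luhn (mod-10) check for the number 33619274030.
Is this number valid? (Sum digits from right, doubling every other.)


Luhn sum = 51
51 mod 10 = 1

Invalid (Luhn sum mod 10 = 1)


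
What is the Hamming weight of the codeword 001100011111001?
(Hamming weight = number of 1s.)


Counting 1s in 001100011111001

8


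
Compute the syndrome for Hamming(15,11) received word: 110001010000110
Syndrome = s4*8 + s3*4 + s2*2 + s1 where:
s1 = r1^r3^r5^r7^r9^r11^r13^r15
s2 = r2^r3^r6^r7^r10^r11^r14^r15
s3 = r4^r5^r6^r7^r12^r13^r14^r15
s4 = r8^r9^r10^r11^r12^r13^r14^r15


s1=0, s2=1, s3=1, s4=1

Syndrome = 14 (error at position 14)


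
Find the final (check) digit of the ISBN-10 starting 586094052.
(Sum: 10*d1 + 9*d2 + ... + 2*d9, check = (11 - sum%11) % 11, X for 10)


Weighted sum: 263
263 mod 11 = 10

Check digit: 1


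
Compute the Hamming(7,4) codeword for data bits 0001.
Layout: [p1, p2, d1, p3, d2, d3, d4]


Parity bits: p1=1, p2=1, p3=1

1101001


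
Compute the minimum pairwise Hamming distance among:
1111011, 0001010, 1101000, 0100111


Comparing all pairs, minimum distance: 3
Can detect 2 errors, correct 1 errors

3


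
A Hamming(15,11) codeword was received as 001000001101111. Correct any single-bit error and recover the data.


Syndrome = 0: no error detected

Data: 10001101111 (no errors)


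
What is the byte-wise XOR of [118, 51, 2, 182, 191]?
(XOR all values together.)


XOR chain: 118 ^ 51 ^ 2 ^ 182 ^ 191 = 78

78


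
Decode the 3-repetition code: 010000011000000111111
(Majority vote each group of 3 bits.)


Groups: 010, 000, 011, 000, 000, 111, 111
Majority votes: 0010011

0010011


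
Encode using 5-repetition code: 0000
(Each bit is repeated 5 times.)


Each bit -> 5 copies

00000000000000000000


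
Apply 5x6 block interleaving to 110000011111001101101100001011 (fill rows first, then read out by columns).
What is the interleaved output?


Matrix:
  110000
  011111
  001101
  101100
  001011
Read columns: 100101100001111011100100101101

100101100001111011100100101101


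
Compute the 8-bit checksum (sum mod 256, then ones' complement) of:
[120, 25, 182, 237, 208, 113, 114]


Sum = 999 mod 256 = 231
Complement = 24

24


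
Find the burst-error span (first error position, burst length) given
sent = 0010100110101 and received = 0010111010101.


XOR: 0000011100000

Burst at position 5, length 3


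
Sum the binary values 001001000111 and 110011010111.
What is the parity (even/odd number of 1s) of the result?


001001000111 = 583
110011010111 = 3287
Sum = 3870 = 111100011110
1s count = 8

even parity (8 ones in 111100011110)


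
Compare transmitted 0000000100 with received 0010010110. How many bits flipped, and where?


XOR: 0010010010

3 error(s) at position(s): 2, 5, 8


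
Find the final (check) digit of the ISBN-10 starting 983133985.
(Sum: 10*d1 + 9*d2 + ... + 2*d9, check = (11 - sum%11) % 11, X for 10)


Weighted sum: 296
296 mod 11 = 10

Check digit: 1


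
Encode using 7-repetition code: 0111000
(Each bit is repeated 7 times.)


Each bit -> 7 copies

0000000111111111111111111111000000000000000000000


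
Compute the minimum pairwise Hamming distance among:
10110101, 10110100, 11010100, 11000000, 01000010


Comparing all pairs, minimum distance: 1
Can detect 0 errors, correct 0 errors

1


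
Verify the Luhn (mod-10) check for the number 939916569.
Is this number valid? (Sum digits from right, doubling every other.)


Luhn sum = 54
54 mod 10 = 4

Invalid (Luhn sum mod 10 = 4)


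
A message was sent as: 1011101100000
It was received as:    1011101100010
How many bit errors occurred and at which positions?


XOR: 0000000000010

1 error(s) at position(s): 11


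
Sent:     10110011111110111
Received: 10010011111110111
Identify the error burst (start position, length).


XOR: 00100000000000000

Burst at position 2, length 1


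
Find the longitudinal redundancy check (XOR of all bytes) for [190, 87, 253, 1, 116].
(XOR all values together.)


XOR chain: 190 ^ 87 ^ 253 ^ 1 ^ 116 = 97

97


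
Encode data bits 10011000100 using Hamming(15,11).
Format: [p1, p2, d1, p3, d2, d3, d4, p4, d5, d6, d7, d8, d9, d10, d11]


Parity bits: p1=0, p2=0, p3=0, p4=0

001000101000100


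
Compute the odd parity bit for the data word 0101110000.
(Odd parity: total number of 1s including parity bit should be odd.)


Number of 1s in data: 4
Parity bit: 1

1


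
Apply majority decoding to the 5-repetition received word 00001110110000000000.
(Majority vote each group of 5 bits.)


Groups: 00001, 11011, 00000, 00000
Majority votes: 0100

0100


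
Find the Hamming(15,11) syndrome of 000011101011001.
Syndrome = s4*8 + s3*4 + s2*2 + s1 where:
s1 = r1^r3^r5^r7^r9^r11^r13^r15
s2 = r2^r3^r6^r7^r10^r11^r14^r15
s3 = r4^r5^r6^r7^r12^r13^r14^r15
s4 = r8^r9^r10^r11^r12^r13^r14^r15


s1=1, s2=0, s3=1, s4=0

Syndrome = 5 (error at position 5)


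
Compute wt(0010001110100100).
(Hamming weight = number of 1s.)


Counting 1s in 0010001110100100

6


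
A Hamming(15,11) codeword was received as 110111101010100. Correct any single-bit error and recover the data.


Syndrome = 12: error at position 12

Data: 01111011100 (corrected bit 12)


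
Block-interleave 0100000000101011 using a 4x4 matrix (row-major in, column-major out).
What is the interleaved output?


Matrix:
  0100
  0000
  0010
  1011
Read columns: 0001100000110001

0001100000110001


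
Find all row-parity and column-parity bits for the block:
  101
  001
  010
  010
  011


Row parities: 01110
Column parities: 111

Row P: 01110, Col P: 111, Corner: 1


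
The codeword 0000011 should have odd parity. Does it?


Number of 1s: 2

No, parity error (2 ones)


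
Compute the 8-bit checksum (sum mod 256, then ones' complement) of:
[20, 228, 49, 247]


Sum = 544 mod 256 = 32
Complement = 223

223


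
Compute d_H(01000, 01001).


XOR: 00001
Count of 1s: 1

1


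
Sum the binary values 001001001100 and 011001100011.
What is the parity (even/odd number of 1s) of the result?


001001001100 = 588
011001100011 = 1635
Sum = 2223 = 100010101111
1s count = 7

odd parity (7 ones in 100010101111)


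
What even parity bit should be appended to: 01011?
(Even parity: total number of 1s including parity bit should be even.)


Number of 1s in data: 3
Parity bit: 1

1


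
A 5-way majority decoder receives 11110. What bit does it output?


Ones: 4 out of 5
Threshold: 3

1 (4/5 voted 1)


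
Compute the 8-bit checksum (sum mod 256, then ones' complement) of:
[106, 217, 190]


Sum = 513 mod 256 = 1
Complement = 254

254


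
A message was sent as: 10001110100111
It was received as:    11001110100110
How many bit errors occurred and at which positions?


XOR: 01000000000001

2 error(s) at position(s): 1, 13


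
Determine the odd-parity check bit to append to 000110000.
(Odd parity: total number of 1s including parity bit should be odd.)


Number of 1s in data: 2
Parity bit: 1

1


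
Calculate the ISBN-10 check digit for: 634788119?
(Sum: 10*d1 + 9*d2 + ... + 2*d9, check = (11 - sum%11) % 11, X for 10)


Weighted sum: 281
281 mod 11 = 6

Check digit: 5


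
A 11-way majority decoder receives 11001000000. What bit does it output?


Ones: 3 out of 11
Threshold: 6

0 (3/11 voted 1)


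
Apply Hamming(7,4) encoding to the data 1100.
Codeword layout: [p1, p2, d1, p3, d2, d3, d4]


Parity bits: p1=0, p2=1, p3=1

0111100


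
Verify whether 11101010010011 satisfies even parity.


Number of 1s: 8

Yes, parity is correct (8 ones)


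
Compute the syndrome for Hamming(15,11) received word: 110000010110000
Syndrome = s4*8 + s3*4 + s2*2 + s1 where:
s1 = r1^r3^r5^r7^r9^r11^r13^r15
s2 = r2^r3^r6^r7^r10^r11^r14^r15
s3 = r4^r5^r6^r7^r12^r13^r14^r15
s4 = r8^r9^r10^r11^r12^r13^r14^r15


s1=0, s2=1, s3=0, s4=1

Syndrome = 10 (error at position 10)


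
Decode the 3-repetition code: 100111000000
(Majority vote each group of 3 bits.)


Groups: 100, 111, 000, 000
Majority votes: 0100

0100


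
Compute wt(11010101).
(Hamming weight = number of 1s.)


Counting 1s in 11010101

5


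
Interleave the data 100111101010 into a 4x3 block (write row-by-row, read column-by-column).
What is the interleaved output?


Matrix:
  100
  111
  101
  010
Read columns: 111001010110

111001010110


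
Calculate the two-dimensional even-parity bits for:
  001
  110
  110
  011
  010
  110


Row parities: 100010
Column parities: 110

Row P: 100010, Col P: 110, Corner: 0


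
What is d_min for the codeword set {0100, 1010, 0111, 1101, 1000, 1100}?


Comparing all pairs, minimum distance: 1
Can detect 0 errors, correct 0 errors

1


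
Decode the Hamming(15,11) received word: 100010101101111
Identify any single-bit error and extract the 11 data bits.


Syndrome = 0: no error detected

Data: 01011101111 (no errors)


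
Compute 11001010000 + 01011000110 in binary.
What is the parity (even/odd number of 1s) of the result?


11001010000 = 1616
01011000110 = 710
Sum = 2326 = 100100010110
1s count = 5

odd parity (5 ones in 100100010110)


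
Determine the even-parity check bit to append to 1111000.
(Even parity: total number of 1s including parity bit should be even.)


Number of 1s in data: 4
Parity bit: 0

0


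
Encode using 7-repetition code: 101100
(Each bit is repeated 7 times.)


Each bit -> 7 copies

111111100000001111111111111100000000000000


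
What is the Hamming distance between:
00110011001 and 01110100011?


XOR: 01000111010
Count of 1s: 5

5


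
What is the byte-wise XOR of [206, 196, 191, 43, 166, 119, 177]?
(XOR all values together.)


XOR chain: 206 ^ 196 ^ 191 ^ 43 ^ 166 ^ 119 ^ 177 = 254

254


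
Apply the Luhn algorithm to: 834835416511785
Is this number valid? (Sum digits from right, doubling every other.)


Luhn sum = 64
64 mod 10 = 4

Invalid (Luhn sum mod 10 = 4)


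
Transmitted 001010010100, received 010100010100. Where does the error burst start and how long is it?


XOR: 011110000000

Burst at position 1, length 4


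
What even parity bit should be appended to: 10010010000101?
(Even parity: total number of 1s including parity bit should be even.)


Number of 1s in data: 5
Parity bit: 1

1


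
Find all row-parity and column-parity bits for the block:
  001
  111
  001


Row parities: 111
Column parities: 111

Row P: 111, Col P: 111, Corner: 1


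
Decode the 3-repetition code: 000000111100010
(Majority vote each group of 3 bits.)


Groups: 000, 000, 111, 100, 010
Majority votes: 00100

00100


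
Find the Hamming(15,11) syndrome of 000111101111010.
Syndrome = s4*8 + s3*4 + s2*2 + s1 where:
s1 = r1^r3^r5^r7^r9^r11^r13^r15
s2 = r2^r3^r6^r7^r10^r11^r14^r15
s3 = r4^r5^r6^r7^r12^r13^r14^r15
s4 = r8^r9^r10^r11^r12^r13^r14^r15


s1=0, s2=1, s3=0, s4=1

Syndrome = 10 (error at position 10)
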